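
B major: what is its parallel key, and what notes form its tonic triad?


Step by step:
Parallel keys share the same tonic but differ in mode
B major → parallel is B minor
Tonic triad of B minor = B D F#
= B minor; triad = B D F#


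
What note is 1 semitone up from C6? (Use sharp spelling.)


C6: chromatic position 0 in octave 6 → absolute = 6×12 + 0 = 72
Transpose up 1: 72 + 1 = 73
73 = 6×12 + 1 → C# in octave 6
Result = C#6


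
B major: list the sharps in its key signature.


Step by step:
Sharp major keys follow the circle of fifths: C(0), G(1), D(2), A(3), E(4), B(5), F#(6), C#(7)
B major has 5 sharps
Order of sharps: F# C# G# D# A# E# B# → first 5: F#, C#, G#, D#, A#
= F#, C#, G#, D#, A#


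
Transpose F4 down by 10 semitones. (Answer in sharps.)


Reasoning:
F4: chromatic position 5 in octave 4 → absolute = 4×12 + 5 = 53
Transpose down 10: 53 - 10 = 43
43 = 3×12 + 7 → G in octave 3
Result = G3


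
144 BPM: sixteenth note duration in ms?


Step by step:
One quarter-note beat = 60000 / BPM = 60000 / 144 ms
Sixteenth note = 1/4 × quarter note
Duration = 1/4 × 60000 / 144 = 15000 / 144
= 104.2 ms


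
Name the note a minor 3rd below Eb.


Reasoning:
A 3rd spans 3 letter names, so from E we land on C
A minor 3rd = 3 semitones below Eb
Spell C at that pitch: C
= C


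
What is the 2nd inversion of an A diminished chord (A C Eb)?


Root position: A C Eb
2nd inversion: move root and 3rd up an octave
Bass note: Eb
Notes (bottom to top) = Eb A C


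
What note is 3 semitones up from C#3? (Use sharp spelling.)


C#3: chromatic position 1 in octave 3 → absolute = 3×12 + 1 = 37
Transpose up 3: 37 + 3 = 40
40 = 3×12 + 4 → E in octave 3
Result = E3


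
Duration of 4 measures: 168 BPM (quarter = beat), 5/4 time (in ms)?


Reasoning:
Quarter-note beat duration = 60000 / 168 ms
Beats per measure (5/4) = 5
One measure = 5 × 60000 / 168 = 300000 / 168 ms
4 measures = 4 × 300000 / 168 = 1200000 / 168
= 7142.9 ms


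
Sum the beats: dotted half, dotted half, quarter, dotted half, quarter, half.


Working:
Beat values:
  dotted half = 3 beats
  dotted half = 3 beats
  quarter = 1 beat
  dotted half = 3 beats
  quarter = 1 beat
  half = 2 beats
Sum = 3 + 3 + 1 + 3 + 1 + 2
= 13 beats


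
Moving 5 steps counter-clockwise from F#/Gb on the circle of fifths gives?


Solution.
Each counter-clockwise step moves down a perfect 5th (= up a perfect 4th)
From F#/Gb: F#/Gb → B → E → A → D → G
= G


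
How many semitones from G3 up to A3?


Working:
Absolute semitone position = octave×12 + chromatic position
G3: 3×12 + 7 = 43
A3: 3×12 + 9 = 45
Difference = 45 - 43 = 2
= 2 semitones


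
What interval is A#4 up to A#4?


Letter names: A → A spans 1 letter name → a unison
Semitones: A#4 → A#4 = 0 half-steps
A unison of 0 semitones is a perfect unison
= perfect unison


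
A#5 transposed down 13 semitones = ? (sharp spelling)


Step by step:
A#5: chromatic position 10 in octave 5 → absolute = 5×12 + 10 = 70
Transpose down 13: 70 - 13 = 57
57 = 4×12 + 9 → A in octave 4
Result = A4


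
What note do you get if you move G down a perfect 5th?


Working:
perfect 5th: 5 letter names, 7 semitones
Letter: G - 4 → C
Pitch: G - 7 semitones, spelled as a C → C
= C


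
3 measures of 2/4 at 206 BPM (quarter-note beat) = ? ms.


Working:
Quarter-note beat duration = 60000 / 206 ms
Beats per measure (2/4) = 2
One measure = 2 × 60000 / 206 = 120000 / 206 ms
3 measures = 3 × 120000 / 206 = 360000 / 206
= 1747.6 ms


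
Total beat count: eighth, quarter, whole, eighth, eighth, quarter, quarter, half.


Step by step:
Beat values:
  eighth = 0.5 beats
  quarter = 1 beat
  whole = 4 beats
  eighth = 0.5 beats
  eighth = 0.5 beats
  quarter = 1 beat
  quarter = 1 beat
  half = 2 beats
Sum = 0.5 + 1 + 4 + 0.5 + 0.5 + 1 + 1 + 2
= 10.5 beats


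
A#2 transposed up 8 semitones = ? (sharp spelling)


Solution.
A#2: chromatic position 10 in octave 2 → absolute = 2×12 + 10 = 34
Transpose up 8: 34 + 8 = 42
42 = 3×12 + 6 → F# in octave 3
Result = F#3


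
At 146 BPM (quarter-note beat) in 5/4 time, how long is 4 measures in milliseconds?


Solution.
Quarter-note beat duration = 60000 / 146 ms
Beats per measure (5/4) = 5
One measure = 5 × 60000 / 146 = 300000 / 146 ms
4 measures = 4 × 300000 / 146 = 1200000 / 146
= 8219.2 ms


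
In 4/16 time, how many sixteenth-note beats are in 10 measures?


Reasoning:
Time signature 4/16: the bottom number 16 means the sixteenth note gets one count
The top number 4 means 4 sixteenth-note beats per measure
Total = 4 × 10 measures
= 40 sixteenth-note beats


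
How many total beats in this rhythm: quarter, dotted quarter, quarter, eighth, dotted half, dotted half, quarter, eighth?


Working:
Beat values:
  quarter = 1 beat
  dotted quarter = 1.5 beats
  quarter = 1 beat
  eighth = 0.5 beats
  dotted half = 3 beats
  dotted half = 3 beats
  quarter = 1 beat
  eighth = 0.5 beats
Sum = 1 + 1.5 + 1 + 0.5 + 3 + 3 + 1 + 0.5
= 11.5 beats


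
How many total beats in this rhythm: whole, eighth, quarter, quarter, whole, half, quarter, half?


Beat values:
  whole = 4 beats
  eighth = 0.5 beats
  quarter = 1 beat
  quarter = 1 beat
  whole = 4 beats
  half = 2 beats
  quarter = 1 beat
  half = 2 beats
Sum = 4 + 0.5 + 1 + 1 + 4 + 2 + 1 + 2
= 15.5 beats


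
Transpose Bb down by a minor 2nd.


minor 2nd: 2 letter names, 1 semitones
Letter: B - 1 → A
Pitch: Bb - 1 semitones, spelled as an A → A
= A


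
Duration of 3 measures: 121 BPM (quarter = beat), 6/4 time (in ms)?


Solution.
Quarter-note beat duration = 60000 / 121 ms
Beats per measure (6/4) = 6
One measure = 6 × 60000 / 121 = 360000 / 121 ms
3 measures = 3 × 360000 / 121 = 1080000 / 121
= 8925.6 ms


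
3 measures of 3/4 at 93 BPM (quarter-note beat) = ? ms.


Quarter-note beat duration = 60000 / 93 ms
Beats per measure (3/4) = 3
One measure = 3 × 60000 / 93 = 180000 / 93 ms
3 measures = 3 × 180000 / 93 = 540000 / 93
= 5806.5 ms


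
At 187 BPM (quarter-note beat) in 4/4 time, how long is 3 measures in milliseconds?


Step by step:
Quarter-note beat duration = 60000 / 187 ms
Beats per measure (4/4) = 4
One measure = 4 × 60000 / 187 = 240000 / 187 ms
3 measures = 3 × 240000 / 187 = 720000 / 187
= 3850.3 ms


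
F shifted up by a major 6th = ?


Working:
major 6th: 6 letter names, 9 semitones
Letter: F + 5 → D
Pitch: F + 9 semitones, spelled as a D → D
= D


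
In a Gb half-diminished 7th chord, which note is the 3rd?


Step by step:
Half-diminished 7th chord = root + minor 3rd + diminished 5th + minor 7th
Seventh chords stack in thirds, so the letter names are G-B-D-F
Root: Gb
Minor 3rd above Gb: Bbb
Diminished 5th above Gb: Dbb
Minor 7th above Gb: Fb
The 3rd = Bbb


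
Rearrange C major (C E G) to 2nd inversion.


Let's work it out.
Root position: C E G
2nd inversion: move root and 3rd up an octave
Bass note: G
Notes (bottom to top) = G C E


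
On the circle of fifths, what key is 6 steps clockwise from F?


Let's work it out.
Each clockwise step on the circle of fifths moves up a perfect 5th
From F: F → C → G → D → A → E → B
= B


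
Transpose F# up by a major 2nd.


Step by step:
major 2nd: 2 letter names, 2 semitones
Letter: F + 1 → G
Pitch: F# + 2 semitones, spelled as a G → G#
= G#


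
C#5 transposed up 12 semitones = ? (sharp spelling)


Reasoning:
C#5: chromatic position 1 in octave 5 → absolute = 5×12 + 1 = 61
Transpose up 12: 61 + 12 = 73
73 = 6×12 + 1 → C# in octave 6
Result = C#6


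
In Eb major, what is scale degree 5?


Step by step:
Major scale pattern: W-W-H-W-W-W-H (2-2-1-2-2-2-1 semitones)
Starting from Eb:
  Eb + 2 semitones → F
  F + 2 semitones → G
  G + 1 semitone → Ab
  Ab + 2 semitones → Bb
  Bb + 2 semitones → C
  C + 2 semitones → D
  D + 1 semitone → Eb
Scale: Eb F G Ab Bb C D
Degree 5 = Bb


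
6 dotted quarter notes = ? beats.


Working:
Base quarter note = 1 beat
Dot 1 adds half the previous value: +1/2
One dotted quarter = 1 + 1/2 = 3/2
6 of them = 6 × 3/2 = 9
= 9 beats


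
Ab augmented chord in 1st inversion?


Reasoning:
Root position: Ab C E
1st inversion: move root up an octave
Bass note: C
Notes (bottom to top) = C E Ab


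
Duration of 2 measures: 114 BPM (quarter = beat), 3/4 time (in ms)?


Solution.
Quarter-note beat duration = 60000 / 114 ms
Beats per measure (3/4) = 3
One measure = 3 × 60000 / 114 = 180000 / 114 ms
2 measures = 2 × 180000 / 114 = 360000 / 114
= 3157.9 ms


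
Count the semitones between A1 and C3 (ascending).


Absolute semitone position = octave×12 + chromatic position
A1: 1×12 + 9 = 21
C3: 3×12 + 0 = 36
Difference = 36 - 21 = 15
= 15 semitones


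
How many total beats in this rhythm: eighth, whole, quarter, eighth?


Beat values:
  eighth = 0.5 beats
  whole = 4 beats
  quarter = 1 beat
  eighth = 0.5 beats
Sum = 0.5 + 4 + 1 + 0.5
= 6 beats


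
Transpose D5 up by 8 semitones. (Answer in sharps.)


Reasoning:
D5: chromatic position 2 in octave 5 → absolute = 5×12 + 2 = 62
Transpose up 8: 62 + 8 = 70
70 = 5×12 + 10 → A# in octave 5
Result = A#5


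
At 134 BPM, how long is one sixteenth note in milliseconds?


Let's work it out.
One quarter-note beat = 60000 / BPM = 60000 / 134 ms
Sixteenth note = 1/4 × quarter note
Duration = 1/4 × 60000 / 134 = 15000 / 134
= 111.9 ms


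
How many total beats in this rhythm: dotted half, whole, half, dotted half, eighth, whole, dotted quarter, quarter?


Step by step:
Beat values:
  dotted half = 3 beats
  whole = 4 beats
  half = 2 beats
  dotted half = 3 beats
  eighth = 0.5 beats
  whole = 4 beats
  dotted quarter = 1.5 beats
  quarter = 1 beat
Sum = 3 + 4 + 2 + 3 + 0.5 + 4 + 1.5 + 1
= 19 beats


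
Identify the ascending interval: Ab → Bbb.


Let's work it out.
Letter names: A → B spans 2 letter names → a 2nd
Semitones: Ab → Bbb = 1 half-step
A 2nd of 1 semitone is a minor 2nd
= minor 2nd


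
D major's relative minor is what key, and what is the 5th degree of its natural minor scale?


The relative minor shares the major's key signature and starts on its 6th degree
6th degree = a major 6th above the tonic; a major 6th above D is B
→ relative minor of D major is B minor
B natural minor scale: B C# D E F# G A
= B minor; 5th degree = F#


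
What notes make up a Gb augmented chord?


Reasoning:
Augmented triad = root + major 3rd (4 semitones) + augmented 5th (8 semitones)
A triad on Gb stacks thirds, so the chord tones use letter names G-B-D
Root: Gb
Major 3rd above Gb: Bb
Augmented 5th above Gb: D
Chord = Gb Bb D


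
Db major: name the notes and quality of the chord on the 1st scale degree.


Working:
Db major scale: Db Eb F Gb Ab Bb C
Diatonic triad on degree 1 stacks scale notes 1, 3, 5: Db F Ab
Db→F = 4 semitones; Db→Ab = 7 semitones → major triad
= Db F Ab (major)


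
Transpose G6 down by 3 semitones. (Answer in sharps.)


Solution.
G6: chromatic position 7 in octave 6 → absolute = 6×12 + 7 = 79
Transpose down 3: 79 - 3 = 76
76 = 6×12 + 4 → E in octave 6
Result = E6


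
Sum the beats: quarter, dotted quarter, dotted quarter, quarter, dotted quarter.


Beat values:
  quarter = 1 beat
  dotted quarter = 1.5 beats
  dotted quarter = 1.5 beats
  quarter = 1 beat
  dotted quarter = 1.5 beats
Sum = 1 + 1.5 + 1.5 + 1 + 1.5
= 6.5 beats


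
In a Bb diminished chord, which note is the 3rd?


Reasoning:
Diminished triad = root + minor 3rd (3 semitones) + diminished 5th (6 semitones)
A triad on Bb stacks thirds, so the chord tones use letter names B-D-F
Root: Bb
Minor 3rd above Bb: Db
Diminished 5th above Bb: Fb
The 3rd = Db


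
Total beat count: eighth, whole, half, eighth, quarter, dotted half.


Let's work it out.
Beat values:
  eighth = 0.5 beats
  whole = 4 beats
  half = 2 beats
  eighth = 0.5 beats
  quarter = 1 beat
  dotted half = 3 beats
Sum = 0.5 + 4 + 2 + 0.5 + 1 + 3
= 11 beats


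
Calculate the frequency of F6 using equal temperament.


Step by step:
f = 440 × 2^(n/12) where n = semitones from A4
F6: 20 semitones from A4
f = 440 × 2^(20/12)
f = 1396.91 Hz


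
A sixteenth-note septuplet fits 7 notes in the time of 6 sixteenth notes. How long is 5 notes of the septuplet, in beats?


Working:
Septuplet: 7 notes occupy the space of 6 sixteenth notes
Space = 6 × 1/4 = 3/2 beats
Each septuplet note = 3/2 / 7 = 3/14 beats
5 notes = 5 × 3/14 = 15/14
= 15/14 beats


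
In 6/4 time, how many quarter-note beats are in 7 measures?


Working:
Time signature 6/4: the bottom number 4 means the quarter note gets one count
The top number 6 means 6 quarter-note beats per measure
Total = 6 × 7 measures
= 42 quarter-note beats


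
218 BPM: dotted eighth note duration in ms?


Reasoning:
One quarter-note beat = 60000 / BPM = 60000 / 218 ms
Dotted eighth note = 3/4 × quarter note
Duration = 3/4 × 60000 / 218 = 45000 / 218
= 206.4 ms


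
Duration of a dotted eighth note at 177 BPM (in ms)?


Reasoning:
One quarter-note beat = 60000 / BPM = 60000 / 177 ms
Dotted eighth note = 3/4 × quarter note
Duration = 3/4 × 60000 / 177 = 45000 / 177
= 254.2 ms


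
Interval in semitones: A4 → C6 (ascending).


Absolute semitone position = octave×12 + chromatic position
A4: 4×12 + 9 = 57
C6: 6×12 + 0 = 72
Difference = 72 - 57 = 15
= 15 semitones


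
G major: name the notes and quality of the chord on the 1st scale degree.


G major scale: G A B C D E F#
Diatonic triad on degree 1 stacks scale notes 1, 3, 5: G B D
G→B = 4 semitones; G→D = 7 semitones → major triad
= G B D (major)


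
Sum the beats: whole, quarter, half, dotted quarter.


Solution.
Beat values:
  whole = 4 beats
  quarter = 1 beat
  half = 2 beats
  dotted quarter = 1.5 beats
Sum = 4 + 1 + 2 + 1.5
= 8.5 beats


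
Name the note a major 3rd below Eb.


Step by step:
A 3rd spans 3 letter names, so from E we land on C
A major 3rd = 4 semitones below Eb
Spell C at that pitch: Cb
= Cb


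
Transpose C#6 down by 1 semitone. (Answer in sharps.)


C#6: chromatic position 1 in octave 6 → absolute = 6×12 + 1 = 73
Transpose down 1: 73 - 1 = 72
72 = 6×12 + 0 → C in octave 6
Result = C6


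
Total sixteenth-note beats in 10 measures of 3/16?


Solution.
Time signature 3/16: the bottom number 16 means the sixteenth note gets one count
The top number 3 means 3 sixteenth-note beats per measure
Total = 3 × 10 measures
= 30 sixteenth-note beats


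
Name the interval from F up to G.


Letter names: F → G spans 2 letter names → a 2nd
Semitones: F → G = 2 half-steps
A 2nd of 2 semitones is a major 2nd
= major 2nd


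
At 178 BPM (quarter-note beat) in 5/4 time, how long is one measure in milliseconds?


Step by step:
Quarter-note beat duration = 60000 / 178 ms
Beats per measure (5/4) = 5
One measure = 5 × 60000 / 178 = 300000 / 178 ms
= 1685.4 ms


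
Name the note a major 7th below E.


Reasoning:
A 7th spans 7 letter names, so from E we land on F
A major 7th = 11 semitones below E
Spell F at that pitch: F
= F


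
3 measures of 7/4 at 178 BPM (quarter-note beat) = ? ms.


Quarter-note beat duration = 60000 / 178 ms
Beats per measure (7/4) = 7
One measure = 7 × 60000 / 178 = 420000 / 178 ms
3 measures = 3 × 420000 / 178 = 1260000 / 178
= 7078.7 ms


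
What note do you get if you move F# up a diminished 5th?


Solution.
diminished 5th: 5 letter names, 6 semitones
Letter: F + 4 → C
Pitch: F# + 6 semitones, spelled as a C → C
= C


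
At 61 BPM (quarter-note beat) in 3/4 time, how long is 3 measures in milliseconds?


Quarter-note beat duration = 60000 / 61 ms
Beats per measure (3/4) = 3
One measure = 3 × 60000 / 61 = 180000 / 61 ms
3 measures = 3 × 180000 / 61 = 540000 / 61
= 8852.5 ms


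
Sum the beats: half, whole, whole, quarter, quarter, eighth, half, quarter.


Beat values:
  half = 2 beats
  whole = 4 beats
  whole = 4 beats
  quarter = 1 beat
  quarter = 1 beat
  eighth = 0.5 beats
  half = 2 beats
  quarter = 1 beat
Sum = 2 + 4 + 4 + 1 + 1 + 0.5 + 2 + 1
= 15.5 beats


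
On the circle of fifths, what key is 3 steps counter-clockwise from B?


Step by step:
Each counter-clockwise step moves down a perfect 5th (= up a perfect 4th)
From B: B → E → A → D
= D


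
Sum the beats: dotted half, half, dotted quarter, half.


Beat values:
  dotted half = 3 beats
  half = 2 beats
  dotted quarter = 1.5 beats
  half = 2 beats
Sum = 3 + 2 + 1.5 + 2
= 8.5 beats


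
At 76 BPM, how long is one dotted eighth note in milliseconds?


Reasoning:
One quarter-note beat = 60000 / BPM = 60000 / 76 ms
Dotted eighth note = 3/4 × quarter note
Duration = 3/4 × 60000 / 76 = 45000 / 76
= 592.1 ms


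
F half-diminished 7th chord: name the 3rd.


Let's work it out.
Half-diminished 7th chord = root + minor 3rd + diminished 5th + minor 7th
Seventh chords stack in thirds, so the letter names are F-A-C-E
Root: F
Minor 3rd above F: Ab
Diminished 5th above F: Cb
Minor 7th above F: Eb
The 3rd = Ab


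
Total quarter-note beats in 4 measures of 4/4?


Working:
Time signature 4/4: the bottom number 4 means the quarter note gets one count
The top number 4 means 4 quarter-note beats per measure
Total = 4 × 4 measures
= 16 quarter-note beats


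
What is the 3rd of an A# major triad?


Solution.
Major triad = root + major 3rd (4 semitones) + perfect 5th (7 semitones)
A triad on A# stacks thirds, so the chord tones use letter names A-C-E
Root: A#
Major 3rd above A#: C##
Perfect 5th above A#: E#
The 3rd = C##


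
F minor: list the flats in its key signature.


Flat minor keys: A(0), D(1), G(2), C(3), F(4), Bb(5), Eb(6), Ab(7)
F minor has 4 flats
Order of flats: Bb Eb Ab Db Gb Cb Fb → first 4: Bb, Eb, Ab, Db
= Bb, Eb, Ab, Db


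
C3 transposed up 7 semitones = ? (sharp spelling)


Working:
C3: chromatic position 0 in octave 3 → absolute = 3×12 + 0 = 36
Transpose up 7: 36 + 7 = 43
43 = 3×12 + 7 → G in octave 3
Result = G3


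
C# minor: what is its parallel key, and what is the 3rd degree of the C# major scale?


Solution.
Parallel keys share the same tonic but differ in mode
C# minor → parallel is C# major
C# major scale: C# D# E# F# G# A# B#
= C# major; 3rd degree = E#


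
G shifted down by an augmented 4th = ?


Working:
augmented 4th: 4 letter names, 6 semitones
Letter: G - 3 → D
Pitch: G - 6 semitones, spelled as a D → Db
= Db


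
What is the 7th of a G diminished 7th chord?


Diminished 7th chord = root + minor 3rd + diminished 5th + diminished 7th
Seventh chords stack in thirds, so the letter names are G-B-D-F
Root: G
Minor 3rd above G: Bb
Diminished 5th above G: Db
Diminished 7th above G: Fb
The 7th = Fb


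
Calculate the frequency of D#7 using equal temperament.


Step by step:
f = 440 × 2^(n/12) where n = semitones from A4
D#7: 30 semitones from A4
f = 440 × 2^(30/12)
f = 2489.02 Hz


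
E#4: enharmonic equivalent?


Enharmonic notes sound the same pitch but are spelled with different letter names
E# and F name the same pitch class
= F4


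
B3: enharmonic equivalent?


Enharmonic notes sound the same pitch but are spelled with different letter names
B and Cb name the same pitch class
Octave numbers change at C, so B3 = Cb4
= Cb4


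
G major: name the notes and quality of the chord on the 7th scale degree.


Reasoning:
G major scale: G A B C D E F#
Diatonic triad on degree 7 stacks scale notes 7, 2, 4: F# A C
F#→A = 3 semitones; F#→C = 6 semitones → diminished triad
= F# A C (diminished)


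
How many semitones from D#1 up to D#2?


Solution.
Absolute semitone position = octave×12 + chromatic position
D#1: 1×12 + 3 = 15
D#2: 2×12 + 3 = 27
Difference = 27 - 15 = 12
= 12 semitones


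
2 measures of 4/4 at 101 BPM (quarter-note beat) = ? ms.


Working:
Quarter-note beat duration = 60000 / 101 ms
Beats per measure (4/4) = 4
One measure = 4 × 60000 / 101 = 240000 / 101 ms
2 measures = 2 × 240000 / 101 = 480000 / 101
= 4752.5 ms


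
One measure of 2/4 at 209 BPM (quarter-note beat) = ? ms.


Solution.
Quarter-note beat duration = 60000 / 209 ms
Beats per measure (2/4) = 2
One measure = 2 × 60000 / 209 = 120000 / 209 ms
= 574.2 ms


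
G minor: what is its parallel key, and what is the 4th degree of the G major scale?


Step by step:
Parallel keys share the same tonic but differ in mode
G minor → parallel is G major
G major scale: G A B C D E F#
= G major; 4th degree = C


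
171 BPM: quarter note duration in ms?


One quarter-note beat = 60000 / BPM = 60000 / 171 ms
Duration = 60000 / 171
= 350.9 ms


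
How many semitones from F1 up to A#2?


Let's work it out.
Absolute semitone position = octave×12 + chromatic position
F1: 1×12 + 5 = 17
A#2: 2×12 + 10 = 34
Difference = 34 - 17 = 17
= 17 semitones


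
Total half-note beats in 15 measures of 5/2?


Working:
Time signature 5/2: the bottom number 2 means the half note gets one count
The top number 5 means 5 half-note beats per measure
Total = 5 × 15 measures
= 75 half-note beats


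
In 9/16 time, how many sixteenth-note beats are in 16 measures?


Reasoning:
Time signature 9/16: the bottom number 16 means the sixteenth note gets one count
The top number 9 means 9 sixteenth-note beats per measure
Total = 9 × 16 measures
= 144 sixteenth-note beats


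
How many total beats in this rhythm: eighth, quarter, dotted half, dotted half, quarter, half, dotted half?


Let's work it out.
Beat values:
  eighth = 0.5 beats
  quarter = 1 beat
  dotted half = 3 beats
  dotted half = 3 beats
  quarter = 1 beat
  half = 2 beats
  dotted half = 3 beats
Sum = 0.5 + 1 + 3 + 3 + 1 + 2 + 3
= 13.5 beats


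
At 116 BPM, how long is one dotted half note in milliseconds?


Solution.
One quarter-note beat = 60000 / BPM = 60000 / 116 ms
Dotted half note = 3 × quarter note
Duration = 3 × 60000 / 116 = 180000 / 116
= 1551.7 ms


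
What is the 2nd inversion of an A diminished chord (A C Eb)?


Root position: A C Eb
2nd inversion: move root and 3rd up an octave
Bass note: Eb
Notes (bottom to top) = Eb A C


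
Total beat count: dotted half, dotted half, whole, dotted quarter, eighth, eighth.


Working:
Beat values:
  dotted half = 3 beats
  dotted half = 3 beats
  whole = 4 beats
  dotted quarter = 1.5 beats
  eighth = 0.5 beats
  eighth = 0.5 beats
Sum = 3 + 3 + 4 + 1.5 + 0.5 + 0.5
= 12.5 beats


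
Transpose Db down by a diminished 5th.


diminished 5th: 5 letter names, 6 semitones
Letter: D - 4 → G
Pitch: Db - 6 semitones, spelled as a G → G
= G


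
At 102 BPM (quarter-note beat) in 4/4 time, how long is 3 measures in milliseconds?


Quarter-note beat duration = 60000 / 102 ms
Beats per measure (4/4) = 4
One measure = 4 × 60000 / 102 = 240000 / 102 ms
3 measures = 3 × 240000 / 102 = 720000 / 102
= 7058.8 ms


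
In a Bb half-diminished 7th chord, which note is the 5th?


Working:
Half-diminished 7th chord = root + minor 3rd + diminished 5th + minor 7th
Seventh chords stack in thirds, so the letter names are B-D-F-A
Root: Bb
Minor 3rd above Bb: Db
Diminished 5th above Bb: Fb
Minor 7th above Bb: Ab
The 5th = Fb


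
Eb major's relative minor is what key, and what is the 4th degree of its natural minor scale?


Step by step:
The relative minor shares the major's key signature and starts on its 6th degree
6th degree = a major 6th above the tonic; a major 6th above Eb is C
→ relative minor of Eb major is C minor
C natural minor scale: C D Eb F G Ab Bb
= C minor; 4th degree = F


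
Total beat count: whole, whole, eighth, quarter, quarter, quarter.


Let's work it out.
Beat values:
  whole = 4 beats
  whole = 4 beats
  eighth = 0.5 beats
  quarter = 1 beat
  quarter = 1 beat
  quarter = 1 beat
Sum = 4 + 4 + 0.5 + 1 + 1 + 1
= 11.5 beats


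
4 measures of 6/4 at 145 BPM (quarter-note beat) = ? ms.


Reasoning:
Quarter-note beat duration = 60000 / 145 ms
Beats per measure (6/4) = 6
One measure = 6 × 60000 / 145 = 360000 / 145 ms
4 measures = 4 × 360000 / 145 = 1440000 / 145
= 9931.0 ms


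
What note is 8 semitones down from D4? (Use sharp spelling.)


Reasoning:
D4: chromatic position 2 in octave 4 → absolute = 4×12 + 2 = 50
Transpose down 8: 50 - 8 = 42
42 = 3×12 + 6 → F# in octave 3
Result = F#3


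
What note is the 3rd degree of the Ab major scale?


Major scale pattern: W-W-H-W-W-W-H (2-2-1-2-2-2-1 semitones)
Starting from Ab:
  Ab + 2 semitones → Bb
  Bb + 2 semitones → C
  C + 1 semitone → Db
  Db + 2 semitones → Eb
  Eb + 2 semitones → F
  F + 2 semitones → G
  G + 1 semitone → Ab
Scale: Ab Bb C Db Eb F G
Degree 3 = C


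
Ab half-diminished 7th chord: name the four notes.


Half-diminished 7th chord = root + minor 3rd + diminished 5th + minor 7th
Seventh chords stack in thirds, so the letter names are A-C-E-G
Root: Ab
Minor 3rd above Ab: Cb
Diminished 5th above Ab: Ebb
Minor 7th above Ab: Gb
Chord = Ab Cb Ebb Gb


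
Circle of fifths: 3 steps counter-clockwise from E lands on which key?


Each counter-clockwise step moves down a perfect 5th (= up a perfect 4th)
From E: E → A → D → G
= G


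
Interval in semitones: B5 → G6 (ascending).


Solution.
Absolute semitone position = octave×12 + chromatic position
B5: 5×12 + 11 = 71
G6: 6×12 + 7 = 79
Difference = 79 - 71 = 8
= 8 semitones


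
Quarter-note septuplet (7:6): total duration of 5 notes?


Working:
Septuplet: 7 notes occupy the space of 6 quarter notes
Space = 6 × 1 = 6 beats
Each septuplet note = 6 / 7 = 6/7 beats
5 notes = 5 × 6/7 = 30/7
= 30/7 beats


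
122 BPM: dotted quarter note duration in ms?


Let's work it out.
One quarter-note beat = 60000 / BPM = 60000 / 122 ms
Dotted quarter note = 3/2 × quarter note
Duration = 3/2 × 60000 / 122 = 90000 / 122
= 737.7 ms


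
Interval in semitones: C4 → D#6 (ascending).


Working:
Absolute semitone position = octave×12 + chromatic position
C4: 4×12 + 0 = 48
D#6: 6×12 + 3 = 75
Difference = 75 - 48 = 27
= 27 semitones


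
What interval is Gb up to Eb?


Step by step:
Letter names: G → E spans 6 letter names → a 6th
Semitones: Gb → Eb = 9 half-steps
A 6th of 9 semitones is a major 6th
= major 6th


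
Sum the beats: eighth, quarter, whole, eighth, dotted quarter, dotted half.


Working:
Beat values:
  eighth = 0.5 beats
  quarter = 1 beat
  whole = 4 beats
  eighth = 0.5 beats
  dotted quarter = 1.5 beats
  dotted half = 3 beats
Sum = 0.5 + 1 + 4 + 0.5 + 1.5 + 3
= 10.5 beats


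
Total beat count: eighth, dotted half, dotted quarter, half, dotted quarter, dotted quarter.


Beat values:
  eighth = 0.5 beats
  dotted half = 3 beats
  dotted quarter = 1.5 beats
  half = 2 beats
  dotted quarter = 1.5 beats
  dotted quarter = 1.5 beats
Sum = 0.5 + 3 + 1.5 + 2 + 1.5 + 1.5
= 10 beats


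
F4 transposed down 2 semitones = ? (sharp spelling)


Step by step:
F4: chromatic position 5 in octave 4 → absolute = 4×12 + 5 = 53
Transpose down 2: 53 - 2 = 51
51 = 4×12 + 3 → D# in octave 4
Result = D#4


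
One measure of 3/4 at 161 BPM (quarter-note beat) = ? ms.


Solution.
Quarter-note beat duration = 60000 / 161 ms
Beats per measure (3/4) = 3
One measure = 3 × 60000 / 161 = 180000 / 161 ms
= 1118.0 ms


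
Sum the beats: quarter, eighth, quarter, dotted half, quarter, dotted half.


Step by step:
Beat values:
  quarter = 1 beat
  eighth = 0.5 beats
  quarter = 1 beat
  dotted half = 3 beats
  quarter = 1 beat
  dotted half = 3 beats
Sum = 1 + 0.5 + 1 + 3 + 1 + 3
= 9.5 beats


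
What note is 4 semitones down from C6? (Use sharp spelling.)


C6: chromatic position 0 in octave 6 → absolute = 6×12 + 0 = 72
Transpose down 4: 72 - 4 = 68
68 = 5×12 + 8 → G# in octave 5
Result = G#5


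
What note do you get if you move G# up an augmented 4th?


augmented 4th: 4 letter names, 6 semitones
Letter: G + 3 → C
Pitch: G# + 6 semitones, spelled as a C → C##
= C##


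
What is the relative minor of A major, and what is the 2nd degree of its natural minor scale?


Working:
The relative minor shares the major's key signature and starts on its 6th degree
6th degree = a major 6th above the tonic; a major 6th above A is F#
→ relative minor of A major is F# minor
F# natural minor scale: F# G# A B C# D E
= F# minor; 2nd degree = G#


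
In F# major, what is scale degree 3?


Major scale pattern: W-W-H-W-W-W-H (2-2-1-2-2-2-1 semitones)
Starting from F#:
  F# + 2 semitones → G#
  G# + 2 semitones → A#
  A# + 1 semitone → B
  B + 2 semitones → C#
  C# + 2 semitones → D#
  D# + 2 semitones → E#
  E# + 1 semitone → F#
Scale: F# G# A# B C# D# E#
Degree 3 = A#


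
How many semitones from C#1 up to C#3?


Step by step:
Absolute semitone position = octave×12 + chromatic position
C#1: 1×12 + 1 = 13
C#3: 3×12 + 1 = 37
Difference = 37 - 13 = 24
= 24 semitones


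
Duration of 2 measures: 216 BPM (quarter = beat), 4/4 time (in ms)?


Quarter-note beat duration = 60000 / 216 ms
Beats per measure (4/4) = 4
One measure = 4 × 60000 / 216 = 240000 / 216 ms
2 measures = 2 × 240000 / 216 = 480000 / 216
= 2222.2 ms


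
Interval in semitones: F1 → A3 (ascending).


Absolute semitone position = octave×12 + chromatic position
F1: 1×12 + 5 = 17
A3: 3×12 + 9 = 45
Difference = 45 - 17 = 28
= 28 semitones


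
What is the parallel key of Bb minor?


Working:
Parallel keys share the same tonic but differ in mode
Bb minor → parallel is Bb major
= Bb major


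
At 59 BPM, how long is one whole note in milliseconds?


Let's work it out.
One quarter-note beat = 60000 / BPM = 60000 / 59 ms
Whole note = 4 × quarter note
Duration = 4 × 60000 / 59 = 240000 / 59
= 4067.8 ms


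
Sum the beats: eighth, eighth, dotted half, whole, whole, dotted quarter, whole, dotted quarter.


Let's work it out.
Beat values:
  eighth = 0.5 beats
  eighth = 0.5 beats
  dotted half = 3 beats
  whole = 4 beats
  whole = 4 beats
  dotted quarter = 1.5 beats
  whole = 4 beats
  dotted quarter = 1.5 beats
Sum = 0.5 + 0.5 + 3 + 4 + 4 + 1.5 + 4 + 1.5
= 19 beats


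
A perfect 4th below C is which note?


Working:
A 4th spans 4 letter names, so from C we land on G
A perfect 4th = 5 semitones below C
Spell G at that pitch: G
= G


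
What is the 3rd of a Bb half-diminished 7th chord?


Step by step:
Half-diminished 7th chord = root + minor 3rd + diminished 5th + minor 7th
Seventh chords stack in thirds, so the letter names are B-D-F-A
Root: Bb
Minor 3rd above Bb: Db
Diminished 5th above Bb: Fb
Minor 7th above Bb: Ab
The 3rd = Db


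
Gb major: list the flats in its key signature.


Reasoning:
Flat major keys: C(0), F(1), Bb(2), Eb(3), Ab(4), Db(5), Gb(6), Cb(7)
Gb major has 6 flats
Order of flats: Bb Eb Ab Db Gb Cb Fb → first 6: Bb, Eb, Ab, Db, Gb, Cb
= Bb, Eb, Ab, Db, Gb, Cb


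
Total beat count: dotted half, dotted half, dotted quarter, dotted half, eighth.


Working:
Beat values:
  dotted half = 3 beats
  dotted half = 3 beats
  dotted quarter = 1.5 beats
  dotted half = 3 beats
  eighth = 0.5 beats
Sum = 3 + 3 + 1.5 + 3 + 0.5
= 11 beats


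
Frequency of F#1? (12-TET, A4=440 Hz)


f = 440 × 2^(n/12) where n = semitones from A4
F#1: -39 semitones from A4
f = 440 × 2^(-39/12)
f = 46.25 Hz


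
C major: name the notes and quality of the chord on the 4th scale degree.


Let's work it out.
C major scale: C D E F G A B
Diatonic triad on degree 4 stacks scale notes 4, 6, 1: F A C
F→A = 4 semitones; F→C = 7 semitones → major triad
= F A C (major)


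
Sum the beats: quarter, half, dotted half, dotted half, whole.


Let's work it out.
Beat values:
  quarter = 1 beat
  half = 2 beats
  dotted half = 3 beats
  dotted half = 3 beats
  whole = 4 beats
Sum = 1 + 2 + 3 + 3 + 4
= 13 beats


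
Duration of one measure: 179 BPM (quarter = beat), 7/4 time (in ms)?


Quarter-note beat duration = 60000 / 179 ms
Beats per measure (7/4) = 7
One measure = 7 × 60000 / 179 = 420000 / 179 ms
= 2346.4 ms


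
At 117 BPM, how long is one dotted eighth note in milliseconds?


Let's work it out.
One quarter-note beat = 60000 / BPM = 60000 / 117 ms
Dotted eighth note = 3/4 × quarter note
Duration = 3/4 × 60000 / 117 = 45000 / 117
= 384.6 ms


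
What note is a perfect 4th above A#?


Step by step:
A 4th spans 4 letter names, so from A we land on D
A perfect 4th = 5 semitones above A#
Spell D at that pitch: D#
= D#


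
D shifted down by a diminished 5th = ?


diminished 5th: 5 letter names, 6 semitones
Letter: D - 4 → G
Pitch: D - 6 semitones, spelled as a G → G#
= G#


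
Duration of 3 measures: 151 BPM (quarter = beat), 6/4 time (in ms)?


Quarter-note beat duration = 60000 / 151 ms
Beats per measure (6/4) = 6
One measure = 6 × 60000 / 151 = 360000 / 151 ms
3 measures = 3 × 360000 / 151 = 1080000 / 151
= 7152.3 ms


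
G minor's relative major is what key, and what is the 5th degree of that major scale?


The relative major shares the key signature and is a minor 3rd above the minor tonic
A minor 3rd above G is Bb
→ relative major of G minor is Bb major
Bb major scale: Bb C D Eb F G A
= Bb major; 5th degree = F


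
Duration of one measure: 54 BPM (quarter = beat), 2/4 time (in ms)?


Quarter-note beat duration = 60000 / 54 ms
Beats per measure (2/4) = 2
One measure = 2 × 60000 / 54 = 120000 / 54 ms
= 2222.2 ms


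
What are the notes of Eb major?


Let's work it out.
Major scale pattern: W-W-H-W-W-W-H (2-2-1-2-2-2-1 semitones)
Starting from Eb:
  Eb + 2 semitones → F
  F + 2 semitones → G
  G + 1 semitone → Ab
  Ab + 2 semitones → Bb
  Bb + 2 semitones → C
  C + 2 semitones → D
  D + 1 semitone → Eb
Scale = Eb F G Ab Bb C D


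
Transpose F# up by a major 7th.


Step by step:
major 7th: 7 letter names, 11 semitones
Letter: F + 6 → E
Pitch: F# + 11 semitones, spelled as an E → E#
= E#


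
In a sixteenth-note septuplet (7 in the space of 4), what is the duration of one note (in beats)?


Septuplet: 7 notes occupy the space of 4 sixteenth notes
Space = 4 × 1/4 = 1 beat
Each septuplet note = 1 / 7 = 1/7 beats
= 1/7 beats


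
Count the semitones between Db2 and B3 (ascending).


Absolute semitone position = octave×12 + chromatic position
Db2: 2×12 + 1 = 25
B3: 3×12 + 11 = 47
Difference = 47 - 25 = 22
= 22 semitones


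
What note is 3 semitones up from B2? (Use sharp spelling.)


Working:
B2: chromatic position 11 in octave 2 → absolute = 2×12 + 11 = 35
Transpose up 3: 35 + 3 = 38
38 = 3×12 + 2 → D in octave 3
Result = D3


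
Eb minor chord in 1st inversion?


Solution.
Root position: Eb Gb Bb
1st inversion: move root up an octave
Bass note: Gb
Notes (bottom to top) = Gb Bb Eb


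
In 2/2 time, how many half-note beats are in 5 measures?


Time signature 2/2: the bottom number 2 means the half note gets one count
The top number 2 means 2 half-note beats per measure
Total = 2 × 5 measures
= 10 half-note beats


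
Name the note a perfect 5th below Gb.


A 5th spans 5 letter names, so from G we land on C
A perfect 5th = 7 semitones below Gb
Spell C at that pitch: Cb
= Cb


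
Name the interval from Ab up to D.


Letter names: A → D spans 4 letter names → a 4th
Semitones: Ab → D = 6 half-steps
A 4th of 6 semitones is an augmented 4th
= augmented 4th


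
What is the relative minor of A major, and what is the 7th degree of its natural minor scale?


Let's work it out.
The relative minor shares the major's key signature and starts on its 6th degree
6th degree = a major 6th above the tonic; a major 6th above A is F#
→ relative minor of A major is F# minor
F# natural minor scale: F# G# A B C# D E
= F# minor; 7th degree = E


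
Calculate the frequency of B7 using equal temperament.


Let's work it out.
f = 440 × 2^(n/12) where n = semitones from A4
B7: 38 semitones from A4
f = 440 × 2^(38/12)
f = 3951.07 Hz


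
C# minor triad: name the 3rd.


Minor triad = root + minor 3rd (3 semitones) + perfect 5th (7 semitones)
A triad on C# stacks thirds, so the chord tones use letter names C-E-G
Root: C#
Minor 3rd above C#: E
Perfect 5th above C#: G#
The 3rd = E


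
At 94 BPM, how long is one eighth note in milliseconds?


Let's work it out.
One quarter-note beat = 60000 / BPM = 60000 / 94 ms
Eighth note = 1/2 × quarter note
Duration = 1/2 × 60000 / 94 = 30000 / 94
= 319.1 ms


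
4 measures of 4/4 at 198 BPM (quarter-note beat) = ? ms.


Working:
Quarter-note beat duration = 60000 / 198 ms
Beats per measure (4/4) = 4
One measure = 4 × 60000 / 198 = 240000 / 198 ms
4 measures = 4 × 240000 / 198 = 960000 / 198
= 4848.5 ms


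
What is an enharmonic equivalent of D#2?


Enharmonic notes sound the same pitch but are spelled with different letter names
D# and Eb name the same pitch class
= Eb2


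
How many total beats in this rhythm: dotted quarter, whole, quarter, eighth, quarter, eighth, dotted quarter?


Solution.
Beat values:
  dotted quarter = 1.5 beats
  whole = 4 beats
  quarter = 1 beat
  eighth = 0.5 beats
  quarter = 1 beat
  eighth = 0.5 beats
  dotted quarter = 1.5 beats
Sum = 1.5 + 4 + 1 + 0.5 + 1 + 0.5 + 1.5
= 10 beats


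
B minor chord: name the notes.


Minor triad = root + minor 3rd (3 semitones) + perfect 5th (7 semitones)
A triad on B stacks thirds, so the chord tones use letter names B-D-F
Root: B
Minor 3rd above B: D
Perfect 5th above B: F#
Chord = B D F#


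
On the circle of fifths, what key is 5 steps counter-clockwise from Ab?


Each counter-clockwise step moves down a perfect 5th (= up a perfect 4th)
From Ab: Ab → Db → F#/Gb → B → E → A
= A


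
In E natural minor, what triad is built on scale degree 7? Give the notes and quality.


Solution.
E natural minor scale: E F# G A B C D
Diatonic triad on degree 7 stacks scale notes 7, 2, 4: D F# A
D→F# = 4 semitones; D→A = 7 semitones → major triad
= D F# A (major)


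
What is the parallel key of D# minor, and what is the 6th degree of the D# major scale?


Step by step:
Parallel keys share the same tonic but differ in mode
D# minor → parallel is D# major
D# major scale: D# E# F## G# A# B# C##
= D# major; 6th degree = B#


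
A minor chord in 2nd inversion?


Root position: A C E
2nd inversion: move root and 3rd up an octave
Bass note: E
Notes (bottom to top) = E A C


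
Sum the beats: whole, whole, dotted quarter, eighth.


Step by step:
Beat values:
  whole = 4 beats
  whole = 4 beats
  dotted quarter = 1.5 beats
  eighth = 0.5 beats
Sum = 4 + 4 + 1.5 + 0.5
= 10 beats


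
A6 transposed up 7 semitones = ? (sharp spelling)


A6: chromatic position 9 in octave 6 → absolute = 6×12 + 9 = 81
Transpose up 7: 81 + 7 = 88
88 = 7×12 + 4 → E in octave 7
Result = E7


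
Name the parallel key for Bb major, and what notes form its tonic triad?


Reasoning:
Parallel keys share the same tonic but differ in mode
Bb major → parallel is Bb minor
Tonic triad of Bb minor = Bb Db F
= Bb minor; triad = Bb Db F


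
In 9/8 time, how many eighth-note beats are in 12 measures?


Reasoning:
Time signature 9/8: the bottom number 8 means the eighth note gets one count
The top number 9 means 9 eighth-note beats per measure
Total = 9 × 12 measures
= 108 eighth-note beats


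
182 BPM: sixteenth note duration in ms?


Working:
One quarter-note beat = 60000 / BPM = 60000 / 182 ms
Sixteenth note = 1/4 × quarter note
Duration = 1/4 × 60000 / 182 = 15000 / 182
= 82.4 ms


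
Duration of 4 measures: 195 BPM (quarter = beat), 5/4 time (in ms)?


Quarter-note beat duration = 60000 / 195 ms
Beats per measure (5/4) = 5
One measure = 5 × 60000 / 195 = 300000 / 195 ms
4 measures = 4 × 300000 / 195 = 1200000 / 195
= 6153.8 ms
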